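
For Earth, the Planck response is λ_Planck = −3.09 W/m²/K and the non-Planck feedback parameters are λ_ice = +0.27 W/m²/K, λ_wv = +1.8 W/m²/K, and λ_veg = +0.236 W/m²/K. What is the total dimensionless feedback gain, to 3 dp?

0.746

Convert to gains: g_ice = 0.27/3.09 = 0.08738; g_wv = 1.8/3.09 = 0.5825; g_veg = 0.236/3.09 = 0.07638.
Total gain g = 0.74626.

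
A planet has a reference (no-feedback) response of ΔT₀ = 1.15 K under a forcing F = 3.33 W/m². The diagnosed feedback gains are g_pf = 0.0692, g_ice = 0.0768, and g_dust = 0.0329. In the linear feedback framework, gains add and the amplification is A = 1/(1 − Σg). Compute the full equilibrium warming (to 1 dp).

1.4 K

Total gain g = 0.0692 + 0.0768 + 0.0329 = 0.1789.
Amplification A = 1/(1 − 0.1789) = 1.218.
ΔT = 1.15 × 1.218 = 1.4 K.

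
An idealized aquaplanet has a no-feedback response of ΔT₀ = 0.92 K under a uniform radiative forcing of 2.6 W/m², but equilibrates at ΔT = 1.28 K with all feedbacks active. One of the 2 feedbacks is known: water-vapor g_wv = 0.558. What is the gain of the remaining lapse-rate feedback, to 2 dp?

-0.28

Amplification A = ΔT/ΔT₀ = 1.28/0.92 = 1.391.
Total gain g = 1 − 1/A = 1 − 1/1.391 = 0.2811.
The known gain is 0.558.
g_lr = 0.2811 − 0.558 = -0.28.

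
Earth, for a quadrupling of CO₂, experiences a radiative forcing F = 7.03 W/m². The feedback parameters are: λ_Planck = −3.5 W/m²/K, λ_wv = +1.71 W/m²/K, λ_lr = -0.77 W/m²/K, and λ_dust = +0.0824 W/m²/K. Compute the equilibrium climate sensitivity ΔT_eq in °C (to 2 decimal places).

2.84 °C

Net feedback parameter λ = (−3.5) + (+1.71) + (-0.77) + (+0.0824) = -2.4776 W/m²/K.
ΔT = −F/λ = −7.03/(-2.4776) = 2.84 °C.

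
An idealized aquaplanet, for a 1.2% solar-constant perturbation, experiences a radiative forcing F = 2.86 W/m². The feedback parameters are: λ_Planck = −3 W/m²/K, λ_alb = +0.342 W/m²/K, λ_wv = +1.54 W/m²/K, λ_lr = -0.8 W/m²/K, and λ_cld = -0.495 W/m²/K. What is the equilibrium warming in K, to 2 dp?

1.19 K

Net feedback parameter λ = (−3) + (+0.342) + (+1.54) + (-0.8) + (-0.495) = -2.413 W/m²/K.
ΔT = −F/λ = −2.86/(-2.413) = 1.19 K.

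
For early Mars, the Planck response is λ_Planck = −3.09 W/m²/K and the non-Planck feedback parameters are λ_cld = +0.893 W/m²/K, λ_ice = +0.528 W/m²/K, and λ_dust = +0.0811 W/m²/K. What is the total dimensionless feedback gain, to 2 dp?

Convert to gains: g_cld = 0.893/3.09 = 0.289; g_ice = 0.528/3.09 = 0.1709; g_dust = 0.0811/3.09 = 0.02625.
Total gain g = 0.48615.

0.49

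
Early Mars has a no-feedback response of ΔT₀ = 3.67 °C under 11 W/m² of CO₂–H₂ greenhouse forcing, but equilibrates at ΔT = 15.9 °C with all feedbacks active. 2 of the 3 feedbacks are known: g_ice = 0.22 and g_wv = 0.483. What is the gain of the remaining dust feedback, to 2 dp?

0.07

Amplification A = ΔT/ΔT₀ = 15.9/3.67 = 4.332.
Total gain g = 1 − 1/A = 1 − 1/4.332 = 0.7692.
Known gains sum to 0.22 + 0.483 = 0.703.
g_dust = 0.7692 − 0.703 = 0.07.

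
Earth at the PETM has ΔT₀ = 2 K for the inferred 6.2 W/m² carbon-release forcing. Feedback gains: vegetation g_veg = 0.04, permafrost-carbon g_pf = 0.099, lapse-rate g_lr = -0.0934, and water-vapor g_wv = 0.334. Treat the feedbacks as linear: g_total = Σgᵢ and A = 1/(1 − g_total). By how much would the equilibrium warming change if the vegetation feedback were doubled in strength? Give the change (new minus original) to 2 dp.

Original: g = 0.3796, ΔT = 2/(1−0.3796) = 3.2237 K.
With doubled vegetation: g' = 0.4196, ΔT' = 2/(1−0.4196) = 3.4459 K.
Change = 3.4459 − 3.2237 = 0.22 K.

0.22 K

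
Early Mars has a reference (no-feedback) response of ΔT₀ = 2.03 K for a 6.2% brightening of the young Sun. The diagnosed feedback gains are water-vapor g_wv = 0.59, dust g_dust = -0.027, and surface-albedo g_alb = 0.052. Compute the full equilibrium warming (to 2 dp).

Total gain g = 0.59 − 0.027 + 0.052 = 0.615.
Amplification A = 1/(1 − 0.615) = 2.597.
ΔT = 2.03 × 2.597 = 5.27 K.

5.27 K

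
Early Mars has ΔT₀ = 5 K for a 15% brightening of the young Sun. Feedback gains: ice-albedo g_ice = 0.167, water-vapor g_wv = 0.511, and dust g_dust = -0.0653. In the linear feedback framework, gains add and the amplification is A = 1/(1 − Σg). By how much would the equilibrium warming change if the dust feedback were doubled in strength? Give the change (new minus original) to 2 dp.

-1.86 K

Original: g = 0.6127, ΔT = 5/(1−0.6127) = 12.9099 K.
With doubled dust: g' = 0.5474, ΔT' = 5/(1−0.5474) = 11.0473 K.
Change = 11.0473 − 12.9099 = -1.86 K.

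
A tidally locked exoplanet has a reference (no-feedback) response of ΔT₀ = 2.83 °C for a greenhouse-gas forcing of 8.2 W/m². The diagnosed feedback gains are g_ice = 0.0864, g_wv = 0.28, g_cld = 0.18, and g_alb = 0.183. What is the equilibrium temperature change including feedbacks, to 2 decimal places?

10.46 °C

Total gain g = 0.0864 + 0.28 + 0.18 + 0.183 = 0.7294.
Amplification A = 1/(1 − 0.7294) = 3.695.
ΔT = 2.83 × 3.695 = 10.46 °C.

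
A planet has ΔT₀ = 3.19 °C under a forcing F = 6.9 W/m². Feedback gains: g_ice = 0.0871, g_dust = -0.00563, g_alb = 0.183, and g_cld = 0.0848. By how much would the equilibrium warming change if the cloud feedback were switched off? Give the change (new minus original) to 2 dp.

-0.57 °C

Original: g = 0.34927, ΔT = 3.19/(1−0.34927) = 4.9022 °C.
Without cloud: g' = 0.26447, ΔT' = 3.19/(1−0.26447) = 4.3370 °C.
Change = 4.3370 − 4.9022 = -0.57 °C.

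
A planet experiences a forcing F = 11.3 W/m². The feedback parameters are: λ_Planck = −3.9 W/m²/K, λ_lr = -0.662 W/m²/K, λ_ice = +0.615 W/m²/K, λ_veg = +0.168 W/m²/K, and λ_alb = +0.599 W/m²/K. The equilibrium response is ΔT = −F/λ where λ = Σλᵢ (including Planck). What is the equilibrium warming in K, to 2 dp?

3.55 K

Net feedback parameter λ = (−3.9) + (-0.662) + (+0.615) + (+0.168) + (+0.599) = -3.18 W/m²/K.
ΔT = −F/λ = −11.3/(-3.18) = 3.55 K.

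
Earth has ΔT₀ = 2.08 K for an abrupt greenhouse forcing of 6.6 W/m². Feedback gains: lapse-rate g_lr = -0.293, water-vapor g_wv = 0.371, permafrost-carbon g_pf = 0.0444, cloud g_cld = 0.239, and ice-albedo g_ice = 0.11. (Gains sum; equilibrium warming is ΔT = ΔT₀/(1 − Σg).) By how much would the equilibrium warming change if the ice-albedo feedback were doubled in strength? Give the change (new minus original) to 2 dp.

Original: g = 0.4714, ΔT = 2.08/(1−0.4714) = 3.9349 K.
With doubled ice-albedo: g' = 0.5814, ΔT' = 2.08/(1−0.5814) = 4.9689 K.
Change = 4.9689 − 3.9349 = 1.03 K.

1.03 K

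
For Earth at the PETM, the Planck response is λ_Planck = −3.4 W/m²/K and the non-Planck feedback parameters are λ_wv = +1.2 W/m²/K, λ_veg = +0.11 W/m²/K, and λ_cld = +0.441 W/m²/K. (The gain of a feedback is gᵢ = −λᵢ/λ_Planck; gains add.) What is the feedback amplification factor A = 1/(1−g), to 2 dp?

Convert to gains: g_wv = 1.2/3.4 = 0.3529; g_veg = 0.11/3.4 = 0.03235; g_cld = 0.441/3.4 = 0.1297.
Total gain g = 0.51495.
A = 1/(1 − 0.51495) = 2.06.

2.06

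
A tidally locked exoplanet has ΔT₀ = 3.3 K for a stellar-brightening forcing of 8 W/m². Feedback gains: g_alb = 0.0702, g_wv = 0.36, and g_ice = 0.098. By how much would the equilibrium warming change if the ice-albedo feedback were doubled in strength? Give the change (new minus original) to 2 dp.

1.83 K

Original: g = 0.5282, ΔT = 3.3/(1−0.5282) = 6.9945 K.
With doubled ice-albedo: g' = 0.6262, ΔT' = 3.3/(1−0.6262) = 8.8283 K.
Change = 8.8283 − 6.9945 = 1.83 K.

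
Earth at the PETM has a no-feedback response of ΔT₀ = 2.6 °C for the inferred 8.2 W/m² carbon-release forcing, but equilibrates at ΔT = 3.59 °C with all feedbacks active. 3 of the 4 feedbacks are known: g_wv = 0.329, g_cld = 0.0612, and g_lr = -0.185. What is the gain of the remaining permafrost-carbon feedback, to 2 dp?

Amplification A = ΔT/ΔT₀ = 3.59/2.6 = 1.381.
Total gain g = 1 − 1/A = 1 − 1/1.381 = 0.2759.
Known gains sum to 0.329 + 0.0612 − 0.185 = 0.2052.
g_pf = 0.2759 − 0.2052 = 0.07.

0.07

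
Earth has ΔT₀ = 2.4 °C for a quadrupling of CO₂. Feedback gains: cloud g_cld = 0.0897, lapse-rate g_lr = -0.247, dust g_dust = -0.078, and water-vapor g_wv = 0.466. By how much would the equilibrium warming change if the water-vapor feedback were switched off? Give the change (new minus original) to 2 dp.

-1.18 °C

Original: g = 0.2307, ΔT = 2.4/(1−0.2307) = 3.1197 °C.
Without water-vapor: g' = -0.2353, ΔT' = 2.4/(1+0.2353) = 1.9428 °C.
Change = 1.9428 − 3.1197 = -1.18 °C.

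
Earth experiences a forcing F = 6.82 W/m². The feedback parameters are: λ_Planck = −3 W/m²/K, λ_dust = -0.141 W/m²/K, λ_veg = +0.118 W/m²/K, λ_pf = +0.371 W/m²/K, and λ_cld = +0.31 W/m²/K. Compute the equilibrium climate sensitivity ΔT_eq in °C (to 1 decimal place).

Net feedback parameter λ = (−3) + (-0.141) + (+0.118) + (+0.371) + (+0.31) = -2.342 W/m²/K.
ΔT = −F/λ = −6.82/(-2.342) = 2.9 °C.

2.9 °C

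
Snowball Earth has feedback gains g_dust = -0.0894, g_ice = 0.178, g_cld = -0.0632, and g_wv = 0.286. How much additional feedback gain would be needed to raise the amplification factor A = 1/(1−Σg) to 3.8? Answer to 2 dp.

Current total gain = 0.3114.
Target gain for A = 3.8: g* = 1 − 1/3.8 = 0.7368.
Additional gain needed = 0.7368 − 0.3114 = 0.43.

0.43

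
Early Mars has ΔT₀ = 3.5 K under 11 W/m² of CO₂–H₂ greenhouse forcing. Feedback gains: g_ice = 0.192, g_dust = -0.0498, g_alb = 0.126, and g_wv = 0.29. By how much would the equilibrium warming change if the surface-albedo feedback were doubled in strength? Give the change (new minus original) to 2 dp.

Original: g = 0.5582, ΔT = 3.5/(1−0.5582) = 7.9221 K.
With doubled surface-albedo: g' = 0.6842, ΔT' = 3.5/(1−0.6842) = 11.0830 K.
Change = 11.0830 − 7.9221 = 3.16 K.

3.16 K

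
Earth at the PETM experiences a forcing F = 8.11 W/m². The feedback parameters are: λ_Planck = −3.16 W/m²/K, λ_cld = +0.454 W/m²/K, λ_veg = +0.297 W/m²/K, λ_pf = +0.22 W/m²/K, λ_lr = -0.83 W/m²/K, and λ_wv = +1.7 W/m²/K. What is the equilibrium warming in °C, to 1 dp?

Net feedback parameter λ = (−3.16) + (+0.454) + (+0.297) + (+0.22) + (-0.83) + (+1.7) = -1.319 W/m²/K.
ΔT = −F/λ = −8.11/(-1.319) = 6.1 °C.

6.1 °C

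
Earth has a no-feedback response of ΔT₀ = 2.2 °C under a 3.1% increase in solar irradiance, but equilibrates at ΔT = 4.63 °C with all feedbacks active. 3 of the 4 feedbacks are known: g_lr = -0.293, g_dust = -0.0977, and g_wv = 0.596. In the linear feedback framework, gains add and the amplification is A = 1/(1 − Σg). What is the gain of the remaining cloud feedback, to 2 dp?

Amplification A = ΔT/ΔT₀ = 4.63/2.2 = 2.105.
Total gain g = 1 − 1/A = 1 − 1/2.105 = 0.5249.
Known gains sum to -0.293 − 0.0977 + 0.596 = 0.2053.
g_cld = 0.5249 − 0.2053 = 0.32.

0.32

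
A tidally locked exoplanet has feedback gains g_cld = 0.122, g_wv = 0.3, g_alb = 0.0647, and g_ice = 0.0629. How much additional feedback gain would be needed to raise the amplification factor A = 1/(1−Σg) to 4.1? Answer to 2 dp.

Current total gain = 0.5496.
Target gain for A = 4.1: g* = 1 − 1/4.1 = 0.7561.
Additional gain needed = 0.7561 − 0.5496 = 0.21.

0.21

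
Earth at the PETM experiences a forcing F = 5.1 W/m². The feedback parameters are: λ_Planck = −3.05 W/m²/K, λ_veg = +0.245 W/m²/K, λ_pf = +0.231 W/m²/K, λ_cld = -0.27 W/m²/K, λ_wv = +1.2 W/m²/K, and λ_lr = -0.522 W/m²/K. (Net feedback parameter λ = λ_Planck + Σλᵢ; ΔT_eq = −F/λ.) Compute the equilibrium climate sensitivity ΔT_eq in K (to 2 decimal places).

Net feedback parameter λ = (−3.05) + (+0.245) + (+0.231) + (-0.27) + (+1.2) + (-0.522) = -2.166 W/m²/K.
ΔT = −F/λ = −5.1/(-2.166) = 2.35 K.

2.35 K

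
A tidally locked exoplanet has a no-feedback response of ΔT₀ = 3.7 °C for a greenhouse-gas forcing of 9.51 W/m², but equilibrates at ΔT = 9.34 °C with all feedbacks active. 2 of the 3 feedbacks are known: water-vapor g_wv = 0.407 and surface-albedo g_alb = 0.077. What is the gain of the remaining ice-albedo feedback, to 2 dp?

Amplification A = ΔT/ΔT₀ = 9.34/3.7 = 2.524.
Total gain g = 1 − 1/A = 1 − 1/2.524 = 0.6038.
Known gains sum to 0.407 + 0.077 = 0.484.
g_ice = 0.6038 − 0.484 = 0.12.

0.12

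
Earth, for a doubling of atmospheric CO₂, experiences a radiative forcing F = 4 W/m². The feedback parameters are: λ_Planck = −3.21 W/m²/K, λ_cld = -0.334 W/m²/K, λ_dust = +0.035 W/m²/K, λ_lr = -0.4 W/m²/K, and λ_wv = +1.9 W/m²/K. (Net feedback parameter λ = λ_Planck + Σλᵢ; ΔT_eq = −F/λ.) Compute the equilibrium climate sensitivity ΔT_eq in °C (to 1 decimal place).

2.0 °C

Net feedback parameter λ = (−3.21) + (-0.334) + (+0.035) + (-0.4) + (+1.9) = -2.009 W/m²/K.
ΔT = −F/λ = −4/(-2.009) = 2.0 °C.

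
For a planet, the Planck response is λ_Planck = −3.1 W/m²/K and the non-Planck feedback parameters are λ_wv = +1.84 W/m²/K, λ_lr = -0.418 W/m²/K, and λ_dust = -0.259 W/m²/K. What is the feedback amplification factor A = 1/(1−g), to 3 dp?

1.600

Convert to gains: g_wv = 1.84/3.1 = 0.5935; g_lr = -0.418/3.1 = -0.1348; g_dust = -0.259/3.1 = -0.08355.
Total gain g = 0.37515.
A = 1/(1 − 0.37515) = 1.600.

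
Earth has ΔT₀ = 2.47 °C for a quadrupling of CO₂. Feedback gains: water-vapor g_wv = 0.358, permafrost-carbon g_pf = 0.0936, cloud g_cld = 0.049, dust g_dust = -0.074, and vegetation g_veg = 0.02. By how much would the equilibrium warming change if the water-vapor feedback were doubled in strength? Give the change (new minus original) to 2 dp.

Original: g = 0.4466, ΔT = 2.47/(1−0.4466) = 4.4633 °C.
With doubled water-vapor: g' = 0.8046, ΔT' = 2.47/(1−0.8046) = 12.6407 °C.
Change = 12.6407 − 4.4633 = 8.18 °C.

8.18 °C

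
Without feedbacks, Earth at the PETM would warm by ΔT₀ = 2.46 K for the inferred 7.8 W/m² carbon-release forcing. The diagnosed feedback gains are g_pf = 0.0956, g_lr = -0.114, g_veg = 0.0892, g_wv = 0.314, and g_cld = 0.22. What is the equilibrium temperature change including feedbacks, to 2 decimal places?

Total gain g = 0.0956 − 0.114 + 0.0892 + 0.314 + 0.22 = 0.6048.
Amplification A = 1/(1 − 0.6048) = 2.53.
ΔT = 2.46 × 2.53 = 6.22 K.

6.22 K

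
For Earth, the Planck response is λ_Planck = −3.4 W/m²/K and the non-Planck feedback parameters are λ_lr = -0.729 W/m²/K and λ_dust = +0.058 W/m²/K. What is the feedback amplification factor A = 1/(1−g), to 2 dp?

0.84

Convert to gains: g_lr = -0.729/3.4 = -0.2144; g_dust = 0.058/3.4 = 0.01706.
Total gain g = -0.19734.
A = 1/(1 + 0.19734) = 0.84.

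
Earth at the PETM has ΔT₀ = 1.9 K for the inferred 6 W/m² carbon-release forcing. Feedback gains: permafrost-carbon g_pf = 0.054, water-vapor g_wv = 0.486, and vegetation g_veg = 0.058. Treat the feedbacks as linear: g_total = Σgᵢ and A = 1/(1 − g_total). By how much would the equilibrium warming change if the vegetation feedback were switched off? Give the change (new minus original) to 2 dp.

-0.60 K

Original: g = 0.598, ΔT = 1.9/(1−0.598) = 4.7264 K.
Without vegetation: g' = 0.54, ΔT' = 1.9/(1−0.54) = 4.1304 K.
Change = 4.1304 − 4.7264 = -0.60 K.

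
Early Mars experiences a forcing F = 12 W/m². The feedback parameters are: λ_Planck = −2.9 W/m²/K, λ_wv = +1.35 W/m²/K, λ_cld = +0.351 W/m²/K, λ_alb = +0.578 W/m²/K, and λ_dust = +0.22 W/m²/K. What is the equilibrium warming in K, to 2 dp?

29.93 K

Net feedback parameter λ = (−2.9) + (+1.35) + (+0.351) + (+0.578) + (+0.22) = -0.401 W/m²/K.
ΔT = −F/λ = −12/(-0.401) = 29.93 K.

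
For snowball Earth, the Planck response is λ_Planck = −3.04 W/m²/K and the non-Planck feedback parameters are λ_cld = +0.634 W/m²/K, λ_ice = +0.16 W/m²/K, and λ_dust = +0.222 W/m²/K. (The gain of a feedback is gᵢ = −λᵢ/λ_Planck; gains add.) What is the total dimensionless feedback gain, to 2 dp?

Convert to gains: g_cld = 0.634/3.04 = 0.2086; g_ice = 0.16/3.04 = 0.05263; g_dust = 0.222/3.04 = 0.07303.
Total gain g = 0.33426.

0.33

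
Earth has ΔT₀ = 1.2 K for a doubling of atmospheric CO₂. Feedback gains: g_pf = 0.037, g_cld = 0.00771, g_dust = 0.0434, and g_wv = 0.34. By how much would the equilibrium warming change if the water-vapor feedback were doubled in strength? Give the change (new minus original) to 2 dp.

3.08 K

Original: g = 0.42811, ΔT = 1.2/(1−0.42811) = 2.0983 K.
With doubled water-vapor: g' = 0.76811, ΔT' = 1.2/(1−0.76811) = 5.1749 K.
Change = 5.1749 − 2.0983 = 3.08 K.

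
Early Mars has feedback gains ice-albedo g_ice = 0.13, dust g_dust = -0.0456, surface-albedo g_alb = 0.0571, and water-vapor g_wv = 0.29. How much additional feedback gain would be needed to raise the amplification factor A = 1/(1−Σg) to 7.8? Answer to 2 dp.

Current total gain = 0.4315.
Target gain for A = 7.8: g* = 1 − 1/7.8 = 0.8718.
Additional gain needed = 0.8718 − 0.4315 = 0.44.

0.44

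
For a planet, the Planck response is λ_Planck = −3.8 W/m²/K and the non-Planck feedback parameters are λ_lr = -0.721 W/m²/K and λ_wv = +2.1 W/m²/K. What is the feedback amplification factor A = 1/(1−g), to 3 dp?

Convert to gains: g_lr = -0.721/3.8 = -0.1897; g_wv = 2.1/3.8 = 0.5526.
Total gain g = 0.3629.
A = 1/(1 − 0.3629) = 1.570.

1.570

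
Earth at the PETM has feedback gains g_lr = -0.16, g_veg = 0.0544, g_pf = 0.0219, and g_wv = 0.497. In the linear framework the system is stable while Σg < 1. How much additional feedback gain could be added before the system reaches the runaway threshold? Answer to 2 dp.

Current total gain = -0.16 + 0.0544 + 0.0219 + 0.497 = 0.4133.
Margin to runaway = 1 − 0.4133 = 0.59.

0.59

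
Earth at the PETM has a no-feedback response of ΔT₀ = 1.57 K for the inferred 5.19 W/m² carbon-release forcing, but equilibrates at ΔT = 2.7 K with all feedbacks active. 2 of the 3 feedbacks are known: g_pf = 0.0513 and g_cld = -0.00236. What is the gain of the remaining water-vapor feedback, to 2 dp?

0.37

Amplification A = ΔT/ΔT₀ = 2.7/1.57 = 1.72.
Total gain g = 1 − 1/A = 1 − 1/1.72 = 0.4186.
Known gains sum to 0.0513 − 0.00236 = 0.04894.
g_wv = 0.4186 − 0.04894 = 0.37.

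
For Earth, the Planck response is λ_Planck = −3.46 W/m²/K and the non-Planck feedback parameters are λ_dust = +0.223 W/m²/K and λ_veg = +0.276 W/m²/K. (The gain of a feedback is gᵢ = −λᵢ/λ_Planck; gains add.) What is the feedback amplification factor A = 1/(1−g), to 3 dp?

1.169

Convert to gains: g_dust = 0.223/3.46 = 0.06445; g_veg = 0.276/3.46 = 0.07977.
Total gain g = 0.14422.
A = 1/(1 − 0.14422) = 1.169.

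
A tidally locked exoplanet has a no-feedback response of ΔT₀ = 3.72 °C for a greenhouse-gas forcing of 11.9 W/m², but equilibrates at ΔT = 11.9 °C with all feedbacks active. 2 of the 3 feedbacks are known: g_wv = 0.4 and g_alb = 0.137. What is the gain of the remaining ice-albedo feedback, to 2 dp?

Amplification A = ΔT/ΔT₀ = 11.9/3.72 = 3.199.
Total gain g = 1 − 1/A = 1 − 1/3.199 = 0.6874.
Known gains sum to 0.4 + 0.137 = 0.537.
g_ice = 0.6874 − 0.537 = 0.15.

0.15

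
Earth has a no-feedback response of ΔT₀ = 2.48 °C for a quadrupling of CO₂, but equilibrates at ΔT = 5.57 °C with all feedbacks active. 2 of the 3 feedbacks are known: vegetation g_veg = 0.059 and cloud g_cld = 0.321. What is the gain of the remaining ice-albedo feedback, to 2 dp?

0.17

Amplification A = ΔT/ΔT₀ = 5.57/2.48 = 2.246.
Total gain g = 1 − 1/A = 1 − 1/2.246 = 0.5548.
Known gains sum to 0.059 + 0.321 = 0.38.
g_ice = 0.5548 − 0.38 = 0.17.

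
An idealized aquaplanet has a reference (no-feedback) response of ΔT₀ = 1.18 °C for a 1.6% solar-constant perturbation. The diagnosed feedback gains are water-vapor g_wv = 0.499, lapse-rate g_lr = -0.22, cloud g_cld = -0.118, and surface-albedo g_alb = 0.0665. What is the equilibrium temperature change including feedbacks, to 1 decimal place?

Total gain g = 0.499 − 0.22 − 0.118 + 0.0665 = 0.2275.
Amplification A = 1/(1 − 0.2275) = 1.294.
ΔT = 1.18 × 1.294 = 1.5 °C.

1.5 °C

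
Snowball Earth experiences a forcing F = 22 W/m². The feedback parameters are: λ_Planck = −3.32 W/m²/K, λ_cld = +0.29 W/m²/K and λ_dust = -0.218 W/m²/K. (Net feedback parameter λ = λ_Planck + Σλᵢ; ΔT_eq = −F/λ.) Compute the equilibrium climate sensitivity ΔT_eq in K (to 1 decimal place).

6.8 K

Net feedback parameter λ = (−3.32) + (+0.29) + (-0.218) = -3.248 W/m²/K.
ΔT = −F/λ = −22/(-3.248) = 6.8 K.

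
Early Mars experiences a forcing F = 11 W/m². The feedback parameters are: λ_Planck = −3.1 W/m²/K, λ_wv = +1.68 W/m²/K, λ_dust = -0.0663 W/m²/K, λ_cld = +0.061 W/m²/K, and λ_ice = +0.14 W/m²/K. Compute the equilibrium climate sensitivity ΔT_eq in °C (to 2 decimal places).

Net feedback parameter λ = (−3.1) + (+1.68) + (-0.0663) + (+0.061) + (+0.14) = -1.2853 W/m²/K.
ΔT = −F/λ = −11/(-1.2853) = 8.56 °C.

8.56 °C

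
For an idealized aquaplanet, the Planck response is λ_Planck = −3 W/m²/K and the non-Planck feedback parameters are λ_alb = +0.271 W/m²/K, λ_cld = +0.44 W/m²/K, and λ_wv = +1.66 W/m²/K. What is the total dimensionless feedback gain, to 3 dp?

Convert to gains: g_alb = 0.271/3 = 0.09033; g_cld = 0.44/3 = 0.1467; g_wv = 1.66/3 = 0.5533.
Total gain g = 0.79033.

0.790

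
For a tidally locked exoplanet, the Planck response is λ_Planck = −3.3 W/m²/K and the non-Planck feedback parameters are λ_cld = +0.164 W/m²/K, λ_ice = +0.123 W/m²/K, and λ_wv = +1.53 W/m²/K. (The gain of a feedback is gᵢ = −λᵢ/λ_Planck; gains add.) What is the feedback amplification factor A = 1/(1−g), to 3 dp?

Convert to gains: g_cld = 0.164/3.3 = 0.0497; g_ice = 0.123/3.3 = 0.03727; g_wv = 1.53/3.3 = 0.4636.
Total gain g = 0.55057.
A = 1/(1 − 0.55057) = 2.225.

2.225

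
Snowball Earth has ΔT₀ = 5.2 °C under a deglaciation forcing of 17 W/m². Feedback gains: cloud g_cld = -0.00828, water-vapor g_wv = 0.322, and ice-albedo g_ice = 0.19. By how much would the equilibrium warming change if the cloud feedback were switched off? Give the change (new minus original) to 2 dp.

0.18 °C

Original: g = 0.50372, ΔT = 5.2/(1−0.50372) = 10.4780 °C.
Without cloud: g' = 0.512, ΔT' = 5.2/(1−0.512) = 10.6557 °C.
Change = 10.6557 − 10.4780 = 0.18 °C.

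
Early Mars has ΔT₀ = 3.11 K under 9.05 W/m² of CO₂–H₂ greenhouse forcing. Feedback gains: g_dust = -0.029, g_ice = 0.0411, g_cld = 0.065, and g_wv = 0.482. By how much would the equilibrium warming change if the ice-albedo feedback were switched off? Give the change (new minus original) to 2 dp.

Original: g = 0.5591, ΔT = 3.11/(1−0.5591) = 7.0538 K.
Without ice-albedo: g' = 0.518, ΔT' = 3.11/(1−0.518) = 6.4523 K.
Change = 6.4523 − 7.0538 = -0.60 K.

-0.60 K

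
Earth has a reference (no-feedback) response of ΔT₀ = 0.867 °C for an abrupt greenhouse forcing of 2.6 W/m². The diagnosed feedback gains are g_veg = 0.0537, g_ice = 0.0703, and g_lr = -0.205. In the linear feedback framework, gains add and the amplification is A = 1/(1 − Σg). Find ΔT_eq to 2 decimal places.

0.80 °C

Total gain g = 0.0537 + 0.0703 − 0.205 = -0.081.
Amplification A = 1/(1 + 0.081) = 0.9251.
ΔT = 0.867 × 0.9251 = 0.80 °C.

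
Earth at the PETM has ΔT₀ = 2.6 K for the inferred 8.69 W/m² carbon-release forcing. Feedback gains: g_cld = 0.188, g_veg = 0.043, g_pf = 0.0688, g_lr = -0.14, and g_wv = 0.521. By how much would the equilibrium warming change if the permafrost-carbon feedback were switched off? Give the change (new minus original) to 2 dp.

-1.44 K

Original: g = 0.6808, ΔT = 2.6/(1−0.6808) = 8.1454 K.
Without permafrost-carbon: g' = 0.612, ΔT' = 2.6/(1−0.612) = 6.7010 K.
Change = 6.7010 − 8.1454 = -1.44 K.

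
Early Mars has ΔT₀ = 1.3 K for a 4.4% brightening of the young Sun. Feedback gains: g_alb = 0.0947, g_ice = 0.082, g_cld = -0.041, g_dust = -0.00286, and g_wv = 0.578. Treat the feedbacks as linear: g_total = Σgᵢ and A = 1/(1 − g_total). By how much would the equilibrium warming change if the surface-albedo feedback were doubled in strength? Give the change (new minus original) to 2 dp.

2.19 K

Original: g = 0.71084, ΔT = 1.3/(1−0.71084) = 4.4958 K.
With doubled surface-albedo: g' = 0.80554, ΔT' = 1.3/(1−0.80554) = 6.6852 K.
Change = 6.6852 − 4.4958 = 2.19 K.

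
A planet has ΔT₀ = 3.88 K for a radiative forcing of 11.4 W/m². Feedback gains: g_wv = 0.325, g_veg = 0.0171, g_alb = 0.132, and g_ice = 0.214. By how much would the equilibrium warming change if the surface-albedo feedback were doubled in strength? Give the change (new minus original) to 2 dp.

9.13 K

Original: g = 0.6881, ΔT = 3.88/(1−0.6881) = 12.4399 K.
With doubled surface-albedo: g' = 0.8201, ΔT' = 3.88/(1−0.8201) = 21.5675 K.
Change = 21.5675 − 12.4399 = 9.13 K.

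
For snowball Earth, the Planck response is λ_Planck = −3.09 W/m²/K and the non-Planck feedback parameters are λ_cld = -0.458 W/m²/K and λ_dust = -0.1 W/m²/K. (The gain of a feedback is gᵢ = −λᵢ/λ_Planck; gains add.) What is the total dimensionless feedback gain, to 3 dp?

-0.181

Convert to gains: g_cld = -0.458/3.09 = -0.1482; g_dust = -0.1/3.09 = -0.03236.
Total gain g = -0.18056.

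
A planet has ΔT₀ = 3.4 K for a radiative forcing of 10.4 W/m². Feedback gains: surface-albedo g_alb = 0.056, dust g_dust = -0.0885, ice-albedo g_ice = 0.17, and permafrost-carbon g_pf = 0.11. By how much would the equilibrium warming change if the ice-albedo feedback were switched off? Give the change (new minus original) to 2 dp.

-0.83 K

Original: g = 0.2475, ΔT = 3.4/(1−0.2475) = 4.5183 K.
Without ice-albedo: g' = 0.0775, ΔT' = 3.4/(1−0.0775) = 3.6856 K.
Change = 3.6856 − 4.5183 = -0.83 K.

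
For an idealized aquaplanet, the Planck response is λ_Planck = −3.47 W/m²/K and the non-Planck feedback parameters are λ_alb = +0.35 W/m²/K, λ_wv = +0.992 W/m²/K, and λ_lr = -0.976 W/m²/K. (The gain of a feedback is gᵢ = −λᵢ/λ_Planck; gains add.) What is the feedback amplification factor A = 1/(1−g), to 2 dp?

1.12

Convert to gains: g_alb = 0.35/3.47 = 0.1009; g_wv = 0.992/3.47 = 0.2859; g_lr = -0.976/3.47 = -0.2813.
Total gain g = 0.1055.
A = 1/(1 − 0.1055) = 1.12.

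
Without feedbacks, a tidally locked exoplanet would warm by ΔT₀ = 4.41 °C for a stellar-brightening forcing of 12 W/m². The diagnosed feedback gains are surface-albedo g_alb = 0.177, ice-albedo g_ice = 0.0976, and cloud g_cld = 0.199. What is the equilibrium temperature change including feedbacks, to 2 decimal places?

8.38 °C

Total gain g = 0.177 + 0.0976 + 0.199 = 0.4736.
Amplification A = 1/(1 − 0.4736) = 1.9.
ΔT = 4.41 × 1.9 = 8.38 °C.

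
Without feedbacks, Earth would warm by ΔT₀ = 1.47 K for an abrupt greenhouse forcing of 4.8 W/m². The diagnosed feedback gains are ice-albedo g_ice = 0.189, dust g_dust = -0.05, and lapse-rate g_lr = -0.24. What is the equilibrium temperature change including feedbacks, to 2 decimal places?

1.34 K

Total gain g = 0.189 − 0.05 − 0.24 = -0.101.
Amplification A = 1/(1 + 0.101) = 0.9083.
ΔT = 1.47 × 0.9083 = 1.34 K.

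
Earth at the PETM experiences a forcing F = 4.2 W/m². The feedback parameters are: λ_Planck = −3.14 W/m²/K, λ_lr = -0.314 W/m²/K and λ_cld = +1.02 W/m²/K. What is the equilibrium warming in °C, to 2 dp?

Net feedback parameter λ = (−3.14) + (-0.314) + (+1.02) = -2.434 W/m²/K.
ΔT = −F/λ = −4.2/(-2.434) = 1.73 °C.

1.73 °C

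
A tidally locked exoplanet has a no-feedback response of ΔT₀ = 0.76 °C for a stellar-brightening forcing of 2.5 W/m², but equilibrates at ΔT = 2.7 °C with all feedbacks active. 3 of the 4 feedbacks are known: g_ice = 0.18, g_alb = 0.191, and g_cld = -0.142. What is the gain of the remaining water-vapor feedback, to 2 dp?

0.49

Amplification A = ΔT/ΔT₀ = 2.7/0.76 = 3.553.
Total gain g = 1 − 1/A = 1 − 1/3.553 = 0.7185.
Known gains sum to 0.18 + 0.191 − 0.142 = 0.229.
g_wv = 0.7185 − 0.229 = 0.49.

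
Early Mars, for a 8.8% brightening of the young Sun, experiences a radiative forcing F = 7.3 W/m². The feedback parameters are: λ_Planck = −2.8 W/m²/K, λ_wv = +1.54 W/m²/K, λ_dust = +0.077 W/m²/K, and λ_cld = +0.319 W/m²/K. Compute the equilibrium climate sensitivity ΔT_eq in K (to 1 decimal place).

8.4 K

Net feedback parameter λ = (−2.8) + (+1.54) + (+0.077) + (+0.319) = -0.864 W/m²/K.
ΔT = −F/λ = −7.3/(-0.864) = 8.4 K.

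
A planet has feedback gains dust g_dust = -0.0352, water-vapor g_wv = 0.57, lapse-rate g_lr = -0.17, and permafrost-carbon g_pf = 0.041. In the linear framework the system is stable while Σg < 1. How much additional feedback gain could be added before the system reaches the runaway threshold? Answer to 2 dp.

Current total gain = -0.0352 + 0.57 − 0.17 + 0.041 = 0.4058.
Margin to runaway = 1 − 0.4058 = 0.59.

0.59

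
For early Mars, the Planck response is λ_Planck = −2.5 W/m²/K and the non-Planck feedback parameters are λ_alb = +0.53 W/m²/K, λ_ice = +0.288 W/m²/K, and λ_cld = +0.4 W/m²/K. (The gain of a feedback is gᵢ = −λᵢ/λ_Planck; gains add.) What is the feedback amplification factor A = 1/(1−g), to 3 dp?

Convert to gains: g_alb = 0.53/2.5 = 0.212; g_ice = 0.288/2.5 = 0.1152; g_cld = 0.4/2.5 = 0.16.
Total gain g = 0.4872.
A = 1/(1 − 0.4872) = 1.950.

1.950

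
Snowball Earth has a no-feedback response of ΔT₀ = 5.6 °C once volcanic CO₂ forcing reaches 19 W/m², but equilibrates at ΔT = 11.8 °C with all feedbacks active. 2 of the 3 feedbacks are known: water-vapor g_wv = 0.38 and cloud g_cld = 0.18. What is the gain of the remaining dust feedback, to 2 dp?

-0.03

Amplification A = ΔT/ΔT₀ = 11.8/5.6 = 2.107.
Total gain g = 1 − 1/A = 1 − 1/2.107 = 0.5254.
Known gains sum to 0.38 + 0.18 = 0.56.
g_dust = 0.5254 − 0.56 = -0.03.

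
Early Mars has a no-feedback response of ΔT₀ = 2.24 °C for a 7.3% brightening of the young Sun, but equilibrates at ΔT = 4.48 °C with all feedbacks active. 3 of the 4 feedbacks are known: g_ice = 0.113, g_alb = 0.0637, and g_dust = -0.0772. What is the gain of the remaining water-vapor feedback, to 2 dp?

Amplification A = ΔT/ΔT₀ = 4.48/2.24 = 2.
Total gain g = 1 − 1/A = 1 − 1/2 = 0.5.
Known gains sum to 0.113 + 0.0637 − 0.0772 = 0.0995.
g_wv = 0.5 − 0.0995 = 0.40.

0.40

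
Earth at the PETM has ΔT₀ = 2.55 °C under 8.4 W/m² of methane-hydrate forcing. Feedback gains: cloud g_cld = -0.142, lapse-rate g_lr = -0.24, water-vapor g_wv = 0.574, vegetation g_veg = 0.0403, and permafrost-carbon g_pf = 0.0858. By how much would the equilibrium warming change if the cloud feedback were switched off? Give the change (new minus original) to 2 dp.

0.98 °C

Original: g = 0.3181, ΔT = 2.55/(1−0.3181) = 3.7396 °C.
Without cloud: g' = 0.4601, ΔT' = 2.55/(1−0.4601) = 4.7231 °C.
Change = 4.7231 − 3.7396 = 0.98 °C.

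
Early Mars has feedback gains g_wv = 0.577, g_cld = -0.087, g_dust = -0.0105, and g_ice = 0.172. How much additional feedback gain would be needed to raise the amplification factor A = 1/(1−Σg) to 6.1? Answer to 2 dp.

Current total gain = 0.6515.
Target gain for A = 6.1: g* = 1 − 1/6.1 = 0.8361.
Additional gain needed = 0.8361 − 0.6515 = 0.18.

0.18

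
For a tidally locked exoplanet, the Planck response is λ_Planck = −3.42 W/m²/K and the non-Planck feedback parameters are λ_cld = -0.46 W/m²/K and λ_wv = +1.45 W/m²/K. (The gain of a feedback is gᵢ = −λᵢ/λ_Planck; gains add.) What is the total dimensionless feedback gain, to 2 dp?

Convert to gains: g_cld = -0.46/3.42 = -0.1345; g_wv = 1.45/3.42 = 0.424.
Total gain g = 0.2895.

0.29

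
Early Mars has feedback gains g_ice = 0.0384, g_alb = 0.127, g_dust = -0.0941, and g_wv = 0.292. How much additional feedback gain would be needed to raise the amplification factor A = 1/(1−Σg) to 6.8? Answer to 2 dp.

0.49

Current total gain = 0.3633.
Target gain for A = 6.8: g* = 1 − 1/6.8 = 0.8529.
Additional gain needed = 0.8529 − 0.3633 = 0.49.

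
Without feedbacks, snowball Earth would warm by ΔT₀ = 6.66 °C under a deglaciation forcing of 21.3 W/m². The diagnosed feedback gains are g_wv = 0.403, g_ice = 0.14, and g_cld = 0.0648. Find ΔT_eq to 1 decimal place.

Total gain g = 0.403 + 0.14 + 0.0648 = 0.6078.
Amplification A = 1/(1 − 0.6078) = 2.55.
ΔT = 6.66 × 2.55 = 17.0 °C.

17.0 °C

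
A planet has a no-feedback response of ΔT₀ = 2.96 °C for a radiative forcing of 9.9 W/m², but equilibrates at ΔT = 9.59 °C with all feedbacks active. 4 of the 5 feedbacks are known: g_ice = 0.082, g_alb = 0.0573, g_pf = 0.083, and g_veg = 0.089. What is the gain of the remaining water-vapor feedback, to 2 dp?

Amplification A = ΔT/ΔT₀ = 9.59/2.96 = 3.24.
Total gain g = 1 − 1/A = 1 − 1/3.24 = 0.6914.
Known gains sum to 0.082 + 0.0573 + 0.083 + 0.089 = 0.3113.
g_wv = 0.6914 − 0.3113 = 0.38.

0.38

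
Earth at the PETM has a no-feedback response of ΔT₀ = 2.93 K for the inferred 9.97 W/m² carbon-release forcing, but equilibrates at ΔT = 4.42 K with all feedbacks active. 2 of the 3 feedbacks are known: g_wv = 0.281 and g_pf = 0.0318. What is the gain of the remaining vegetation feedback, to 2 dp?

Amplification A = ΔT/ΔT₀ = 4.42/2.93 = 1.509.
Total gain g = 1 − 1/A = 1 − 1/1.509 = 0.3373.
Known gains sum to 0.281 + 0.0318 = 0.3128.
g_veg = 0.3373 − 0.3128 = 0.02.

0.02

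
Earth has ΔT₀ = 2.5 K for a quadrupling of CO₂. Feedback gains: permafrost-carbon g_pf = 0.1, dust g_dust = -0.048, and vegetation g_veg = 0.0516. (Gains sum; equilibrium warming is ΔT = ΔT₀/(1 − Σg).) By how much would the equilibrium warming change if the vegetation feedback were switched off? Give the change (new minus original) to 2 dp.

Original: g = 0.1036, ΔT = 2.5/(1−0.1036) = 2.7889 K.
Without vegetation: g' = 0.052, ΔT' = 2.5/(1−0.052) = 2.6371 K.
Change = 2.6371 − 2.7889 = -0.15 K.

-0.15 K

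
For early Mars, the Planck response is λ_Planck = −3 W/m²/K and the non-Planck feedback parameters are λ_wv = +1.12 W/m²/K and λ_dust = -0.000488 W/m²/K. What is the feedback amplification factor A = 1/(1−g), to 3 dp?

Convert to gains: g_wv = 1.12/3 = 0.3733; g_dust = -0.000488/3 = -0.000163.
Total gain g = 0.373137.
A = 1/(1 − 0.373137) = 1.595.

1.595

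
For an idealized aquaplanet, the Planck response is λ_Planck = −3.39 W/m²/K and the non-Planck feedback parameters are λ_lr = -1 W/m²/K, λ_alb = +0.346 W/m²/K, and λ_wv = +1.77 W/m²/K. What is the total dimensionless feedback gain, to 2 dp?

0.33

Convert to gains: g_lr = -1/3.39 = -0.295; g_alb = 0.346/3.39 = 0.1021; g_wv = 1.77/3.39 = 0.5221.
Total gain g = 0.3292.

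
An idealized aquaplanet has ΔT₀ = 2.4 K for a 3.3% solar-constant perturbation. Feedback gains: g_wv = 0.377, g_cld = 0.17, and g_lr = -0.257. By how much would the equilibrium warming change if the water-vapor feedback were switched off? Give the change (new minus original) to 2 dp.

Original: g = 0.29, ΔT = 2.4/(1−0.29) = 3.3803 K.
Without water-vapor: g' = -0.087, ΔT' = 2.4/(1+0.087) = 2.2079 K.
Change = 2.2079 − 3.3803 = -1.17 K.

-1.17 K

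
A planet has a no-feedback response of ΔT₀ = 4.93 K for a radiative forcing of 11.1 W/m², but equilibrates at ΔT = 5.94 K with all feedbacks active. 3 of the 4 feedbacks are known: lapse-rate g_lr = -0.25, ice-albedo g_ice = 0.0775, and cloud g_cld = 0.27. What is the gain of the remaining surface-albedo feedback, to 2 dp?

Amplification A = ΔT/ΔT₀ = 5.94/4.93 = 1.205.
Total gain g = 1 − 1/A = 1 − 1/1.205 = 0.1701.
Known gains sum to -0.25 + 0.0775 + 0.27 = 0.0975.
g_alb = 0.1701 − 0.0975 = 0.07.

0.07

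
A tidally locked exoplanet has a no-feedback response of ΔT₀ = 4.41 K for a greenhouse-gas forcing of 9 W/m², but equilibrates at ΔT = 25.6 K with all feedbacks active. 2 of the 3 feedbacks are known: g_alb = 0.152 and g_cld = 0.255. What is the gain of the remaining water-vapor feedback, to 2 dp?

0.42

Amplification A = ΔT/ΔT₀ = 25.6/4.41 = 5.805.
Total gain g = 1 − 1/A = 1 − 1/5.805 = 0.8277.
Known gains sum to 0.152 + 0.255 = 0.407.
g_wv = 0.8277 − 0.407 = 0.42.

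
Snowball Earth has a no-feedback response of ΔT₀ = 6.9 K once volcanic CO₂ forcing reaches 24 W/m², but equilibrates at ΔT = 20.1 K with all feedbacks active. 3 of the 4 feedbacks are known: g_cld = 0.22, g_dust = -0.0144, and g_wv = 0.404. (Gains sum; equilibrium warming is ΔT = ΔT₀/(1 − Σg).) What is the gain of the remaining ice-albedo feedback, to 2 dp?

0.05

Amplification A = ΔT/ΔT₀ = 20.1/6.9 = 2.913.
Total gain g = 1 − 1/A = 1 − 1/2.913 = 0.6567.
Known gains sum to 0.22 − 0.0144 + 0.404 = 0.6096.
g_ice = 0.6567 − 0.6096 = 0.05.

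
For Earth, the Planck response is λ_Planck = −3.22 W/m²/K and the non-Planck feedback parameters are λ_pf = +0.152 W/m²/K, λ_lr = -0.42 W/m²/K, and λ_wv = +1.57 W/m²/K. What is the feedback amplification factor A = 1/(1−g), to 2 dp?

Convert to gains: g_pf = 0.152/3.22 = 0.0472; g_lr = -0.42/3.22 = -0.1304; g_wv = 1.57/3.22 = 0.4876.
Total gain g = 0.4044.
A = 1/(1 − 0.4044) = 1.68.

1.68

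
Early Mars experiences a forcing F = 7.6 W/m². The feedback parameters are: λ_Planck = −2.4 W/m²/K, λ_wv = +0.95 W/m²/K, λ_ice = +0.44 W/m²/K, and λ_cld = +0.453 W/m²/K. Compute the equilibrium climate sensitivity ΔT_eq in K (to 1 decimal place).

Net feedback parameter λ = (−2.4) + (+0.95) + (+0.44) + (+0.453) = -0.557 W/m²/K.
ΔT = −F/λ = −7.6/(-0.557) = 13.6 K.

13.6 K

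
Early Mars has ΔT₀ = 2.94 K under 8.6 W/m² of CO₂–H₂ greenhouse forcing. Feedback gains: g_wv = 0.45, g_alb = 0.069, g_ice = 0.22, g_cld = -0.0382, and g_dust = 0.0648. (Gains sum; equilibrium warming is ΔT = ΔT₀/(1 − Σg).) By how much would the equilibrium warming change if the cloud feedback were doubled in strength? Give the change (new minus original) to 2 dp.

Original: g = 0.7656, ΔT = 2.94/(1−0.7656) = 12.5427 K.
With doubled cloud: g' = 0.7274, ΔT' = 2.94/(1−0.7274) = 10.7850 K.
Change = 10.7850 − 12.5427 = -1.76 K.

-1.76 K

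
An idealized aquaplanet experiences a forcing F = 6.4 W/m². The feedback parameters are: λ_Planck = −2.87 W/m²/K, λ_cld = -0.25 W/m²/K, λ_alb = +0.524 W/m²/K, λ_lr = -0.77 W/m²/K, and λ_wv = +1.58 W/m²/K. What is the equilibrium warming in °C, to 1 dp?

3.6 °C

Net feedback parameter λ = (−2.87) + (-0.25) + (+0.524) + (-0.77) + (+1.58) = -1.786 W/m²/K.
ΔT = −F/λ = −6.4/(-1.786) = 3.6 °C.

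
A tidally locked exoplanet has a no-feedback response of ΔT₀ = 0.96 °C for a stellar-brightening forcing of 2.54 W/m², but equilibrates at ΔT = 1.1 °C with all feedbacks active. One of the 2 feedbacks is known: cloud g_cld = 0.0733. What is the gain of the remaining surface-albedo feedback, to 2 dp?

0.05

Amplification A = ΔT/ΔT₀ = 1.1/0.96 = 1.146.
Total gain g = 1 − 1/A = 1 − 1/1.146 = 0.1274.
The known gain is 0.0733.
g_alb = 0.1274 − 0.0733 = 0.05.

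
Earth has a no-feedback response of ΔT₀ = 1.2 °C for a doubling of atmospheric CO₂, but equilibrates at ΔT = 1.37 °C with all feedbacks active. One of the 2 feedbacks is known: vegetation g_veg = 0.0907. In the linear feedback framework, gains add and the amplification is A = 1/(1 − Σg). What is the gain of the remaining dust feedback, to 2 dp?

Amplification A = ΔT/ΔT₀ = 1.37/1.2 = 1.142.
Total gain g = 1 − 1/A = 1 − 1/1.142 = 0.1243.
The known gain is 0.0907.
g_dust = 0.1243 − 0.0907 = 0.03.

0.03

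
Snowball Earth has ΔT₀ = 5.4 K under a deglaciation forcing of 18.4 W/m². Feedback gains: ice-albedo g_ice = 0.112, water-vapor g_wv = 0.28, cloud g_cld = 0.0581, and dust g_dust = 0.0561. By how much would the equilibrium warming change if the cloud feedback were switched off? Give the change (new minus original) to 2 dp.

Original: g = 0.5062, ΔT = 5.4/(1−0.5062) = 10.9356 K.
Without cloud: g' = 0.4481, ΔT' = 5.4/(1−0.4481) = 9.7844 K.
Change = 9.7844 − 10.9356 = -1.15 K.

-1.15 K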